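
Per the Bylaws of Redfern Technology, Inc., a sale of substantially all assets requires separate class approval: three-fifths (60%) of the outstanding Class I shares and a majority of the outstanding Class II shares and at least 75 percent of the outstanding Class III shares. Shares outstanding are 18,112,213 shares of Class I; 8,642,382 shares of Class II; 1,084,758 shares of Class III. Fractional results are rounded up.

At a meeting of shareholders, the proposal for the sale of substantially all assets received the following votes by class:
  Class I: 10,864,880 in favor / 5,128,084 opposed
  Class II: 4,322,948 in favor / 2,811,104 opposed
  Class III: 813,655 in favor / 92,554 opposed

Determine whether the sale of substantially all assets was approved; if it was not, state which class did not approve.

Not approved — the Class I shares did not give the required vote.

Class I: 3/5 of 18112213 = 10867327.80, rounded up to 10867328; 10,867,328 required, 10,864,880 in favor — not approved.
Class II: a majority of 8642382 is 4321192; 4,321,192 required, 4,322,948 in favor — approved.
Class III: 3/4 of 1084758 = 813568.50, rounded up to 813569; 813,569 required, 813,655 in favor — approved.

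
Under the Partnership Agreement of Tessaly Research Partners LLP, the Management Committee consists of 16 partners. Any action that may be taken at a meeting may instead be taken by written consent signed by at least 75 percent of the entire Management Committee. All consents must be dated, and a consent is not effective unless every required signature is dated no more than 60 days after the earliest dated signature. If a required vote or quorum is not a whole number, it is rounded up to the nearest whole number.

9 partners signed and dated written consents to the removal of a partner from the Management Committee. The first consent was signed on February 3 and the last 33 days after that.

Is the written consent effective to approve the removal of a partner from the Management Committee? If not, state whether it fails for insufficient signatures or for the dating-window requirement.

Signatures required: at least 75 percent of 16 — 3/4 of 16 = 12, so 12 needed; 9 signed. Insufficient.
Dating window: the latest signature is 33 days after the earliest; the limit is 60 days. Within the window.

Not effective — insufficient signatures.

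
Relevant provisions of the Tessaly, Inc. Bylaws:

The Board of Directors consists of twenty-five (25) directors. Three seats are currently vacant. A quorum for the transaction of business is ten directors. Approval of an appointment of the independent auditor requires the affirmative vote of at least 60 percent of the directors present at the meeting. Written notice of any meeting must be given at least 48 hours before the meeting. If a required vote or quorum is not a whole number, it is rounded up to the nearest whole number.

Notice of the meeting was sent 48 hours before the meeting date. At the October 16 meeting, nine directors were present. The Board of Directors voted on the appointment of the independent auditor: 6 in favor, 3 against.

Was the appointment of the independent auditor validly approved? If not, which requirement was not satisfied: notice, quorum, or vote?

Invalid — quorum requirement not satisfied.

Notice: 48 hours given; 48 required (48 ≥ 48). Satisfied.
Quorum: 9 present; quorum is 10. Not satisfied.
Vote: the appointment of the independent auditor requires three-fifths of the directors present (9). 3/5 of 9 = 5.40, rounded up to 6, so 6 affirmative votes are needed; 6 voted in favor. Satisfied. (Moot — without a quorum no business can be validly transacted.)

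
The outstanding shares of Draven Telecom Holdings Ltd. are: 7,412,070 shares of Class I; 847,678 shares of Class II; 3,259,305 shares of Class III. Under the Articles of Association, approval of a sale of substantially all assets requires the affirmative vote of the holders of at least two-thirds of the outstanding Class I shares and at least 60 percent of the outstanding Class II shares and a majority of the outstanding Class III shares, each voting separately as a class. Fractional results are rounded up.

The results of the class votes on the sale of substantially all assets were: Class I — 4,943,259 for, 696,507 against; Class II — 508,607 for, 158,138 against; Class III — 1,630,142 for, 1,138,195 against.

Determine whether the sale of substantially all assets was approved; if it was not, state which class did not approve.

Approved — every class gave the required vote.

Class I: 2/3 of 7412070 = 4941380; 4,941,380 required, 4,943,259 in favor — approved.
Class II: 3/5 of 847678 = 508606.80, rounded up to 508607; 508,607 required, 508,607 in favor — approved.
Class III: a majority of 3259305 is 1629653; 1,629,653 required, 1,630,142 in favor — approved.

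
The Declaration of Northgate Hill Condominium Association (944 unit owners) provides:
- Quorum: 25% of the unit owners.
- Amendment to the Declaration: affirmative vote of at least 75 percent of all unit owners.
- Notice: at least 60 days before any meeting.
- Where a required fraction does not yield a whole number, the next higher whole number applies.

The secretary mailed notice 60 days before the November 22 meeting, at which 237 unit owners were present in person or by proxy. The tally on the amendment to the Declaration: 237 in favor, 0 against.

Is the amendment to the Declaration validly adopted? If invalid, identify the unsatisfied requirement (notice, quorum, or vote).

Notice: 60 days given; 60 required. Satisfied.
Quorum: 25% of 944 = 236; 237 present. Satisfied.
Vote: requires three-fourths of all unit owners (944); 3/4 of 944 = 708, so 708 needed; 237 in favor. Not satisfied.

Invalid — vote requirement not satisfied.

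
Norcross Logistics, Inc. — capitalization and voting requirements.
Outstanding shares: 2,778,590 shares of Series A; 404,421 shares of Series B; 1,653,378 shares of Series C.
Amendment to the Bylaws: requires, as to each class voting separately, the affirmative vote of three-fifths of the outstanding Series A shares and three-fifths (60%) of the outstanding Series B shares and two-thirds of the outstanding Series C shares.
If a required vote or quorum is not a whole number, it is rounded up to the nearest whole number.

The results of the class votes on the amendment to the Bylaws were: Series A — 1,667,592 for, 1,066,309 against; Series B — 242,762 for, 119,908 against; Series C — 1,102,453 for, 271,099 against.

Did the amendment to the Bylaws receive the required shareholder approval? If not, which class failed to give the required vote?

Approved — every class gave the required vote.

Series A: 3/5 of 2778590 = 1667154; 1,667,154 required, 1,667,592 in favor — approved.
Series B: 3/5 of 404421 = 242652.60, rounded up to 242653; 242,653 required, 242,762 in favor — approved.
Series C: 2/3 of 1653378 = 1102252; 1,102,252 required, 1,102,453 in favor — approved.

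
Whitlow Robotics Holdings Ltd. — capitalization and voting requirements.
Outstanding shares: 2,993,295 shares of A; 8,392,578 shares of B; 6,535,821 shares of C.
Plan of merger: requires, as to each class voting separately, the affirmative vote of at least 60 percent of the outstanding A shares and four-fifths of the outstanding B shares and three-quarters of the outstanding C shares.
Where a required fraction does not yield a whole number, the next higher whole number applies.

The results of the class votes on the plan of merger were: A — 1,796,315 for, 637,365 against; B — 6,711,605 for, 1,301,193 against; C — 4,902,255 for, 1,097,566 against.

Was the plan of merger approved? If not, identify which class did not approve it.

A: 3/5 of 2993295 = 1795977; 1,795,977 required, 1,796,315 in favor — approved.
B: 4/5 of 8392578 = 6714062.40, rounded up to 6714063; 6,714,063 required, 6,711,605 in favor — not approved.
C: 3/4 of 6535821 = 4901865.75, rounded up to 4901866; 4,901,866 required, 4,902,255 in favor — approved.

Not approved — the B shares did not give the required vote.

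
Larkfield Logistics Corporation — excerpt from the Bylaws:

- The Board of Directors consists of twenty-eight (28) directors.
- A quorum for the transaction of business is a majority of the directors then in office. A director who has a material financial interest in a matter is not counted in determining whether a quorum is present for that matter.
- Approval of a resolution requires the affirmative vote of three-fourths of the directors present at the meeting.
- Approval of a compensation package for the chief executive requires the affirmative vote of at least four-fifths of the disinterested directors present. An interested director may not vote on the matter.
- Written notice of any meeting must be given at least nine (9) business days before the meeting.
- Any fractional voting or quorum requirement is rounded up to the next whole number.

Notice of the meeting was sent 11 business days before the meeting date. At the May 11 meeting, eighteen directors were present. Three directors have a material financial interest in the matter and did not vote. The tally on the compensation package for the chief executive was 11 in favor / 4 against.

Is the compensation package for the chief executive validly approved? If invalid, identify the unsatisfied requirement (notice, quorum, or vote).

Notice: 11 business days given; 9 required (11 ≥ 9). Satisfied.
Quorum: 18 present, but the 3 interested directors do not count, leaving 15. Quorum is 15. Satisfied.
Vote: the compensation package for the chief executive requires four-fifths of the disinterested directors present (18 − 3 = 15). 4/5 of 15 = 12, so 12 affirmative votes are needed; 11 voted in favor. Not satisfied.

Invalid — vote requirement not satisfied.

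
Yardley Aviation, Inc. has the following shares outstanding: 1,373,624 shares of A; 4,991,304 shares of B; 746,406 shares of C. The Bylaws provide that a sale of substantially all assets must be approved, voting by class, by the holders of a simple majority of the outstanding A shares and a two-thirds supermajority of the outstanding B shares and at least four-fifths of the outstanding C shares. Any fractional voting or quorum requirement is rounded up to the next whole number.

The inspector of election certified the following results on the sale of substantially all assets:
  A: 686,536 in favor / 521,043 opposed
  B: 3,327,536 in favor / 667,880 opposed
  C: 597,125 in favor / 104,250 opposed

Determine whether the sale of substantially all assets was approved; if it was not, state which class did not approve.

A: a majority of 1373624 is 686813; 686,813 required, 686,536 in favor — not approved.
B: 2/3 of 4991304 = 3327536; 3,327,536 required, 3,327,536 in favor — approved.
C: 4/5 of 746406 = 597124.80, rounded up to 597125; 597,125 required, 597,125 in favor — approved.

Not approved — the A shares did not give the required vote.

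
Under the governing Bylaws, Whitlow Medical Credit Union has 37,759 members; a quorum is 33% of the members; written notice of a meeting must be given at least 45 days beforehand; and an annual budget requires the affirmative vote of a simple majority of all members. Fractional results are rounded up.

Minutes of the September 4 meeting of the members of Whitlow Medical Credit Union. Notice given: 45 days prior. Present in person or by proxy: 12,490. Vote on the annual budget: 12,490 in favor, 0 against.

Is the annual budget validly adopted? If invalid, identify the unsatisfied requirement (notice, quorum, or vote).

Notice: 45 days given; 45 required. Satisfied.
Quorum: 33% of 37,759 = 12,460.47, rounded up to 12,461; 12,490 present. Satisfied.
Vote: requires a majority of all members (37,759); a majority of 37759 is 18880, so 18,880 needed; 12,490 in favor. Not satisfied.

Invalid — vote requirement not satisfied.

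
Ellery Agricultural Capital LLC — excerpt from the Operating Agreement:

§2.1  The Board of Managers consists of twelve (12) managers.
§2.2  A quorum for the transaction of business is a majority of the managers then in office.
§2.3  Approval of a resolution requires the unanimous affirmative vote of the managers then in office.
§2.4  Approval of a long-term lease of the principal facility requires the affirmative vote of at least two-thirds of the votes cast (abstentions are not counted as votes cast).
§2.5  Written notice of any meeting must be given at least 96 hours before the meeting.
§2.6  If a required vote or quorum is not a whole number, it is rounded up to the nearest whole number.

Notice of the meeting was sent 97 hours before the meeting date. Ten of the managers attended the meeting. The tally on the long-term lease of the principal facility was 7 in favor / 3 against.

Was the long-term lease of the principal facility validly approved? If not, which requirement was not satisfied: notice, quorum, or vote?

Valid — all requirements satisfied.

Notice: 97 hours given; 96 required (97 ≥ 96). Satisfied.
Quorum: 10 present; quorum is 7. Satisfied.
Vote: the long-term lease of the principal facility requires two-thirds of the votes cast (10). 2/3 of 10 = 6.67, rounded up to 7, so 7 affirmative votes are needed; 7 voted in favor. Satisfied.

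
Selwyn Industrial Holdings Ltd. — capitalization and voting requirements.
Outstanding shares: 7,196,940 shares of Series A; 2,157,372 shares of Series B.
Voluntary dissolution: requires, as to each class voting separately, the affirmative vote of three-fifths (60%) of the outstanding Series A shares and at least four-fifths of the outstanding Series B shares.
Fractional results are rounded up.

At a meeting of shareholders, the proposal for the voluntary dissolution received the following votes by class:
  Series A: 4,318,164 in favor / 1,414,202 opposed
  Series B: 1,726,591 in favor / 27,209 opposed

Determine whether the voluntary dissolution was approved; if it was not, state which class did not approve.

Series A: 3/5 of 7196940 = 4318164; 4,318,164 required, 4,318,164 in favor — approved.
Series B: 4/5 of 2157372 = 1725897.60, rounded up to 1725898; 1,725,898 required, 1,726,591 in favor — approved.

Approved — every class gave the required vote.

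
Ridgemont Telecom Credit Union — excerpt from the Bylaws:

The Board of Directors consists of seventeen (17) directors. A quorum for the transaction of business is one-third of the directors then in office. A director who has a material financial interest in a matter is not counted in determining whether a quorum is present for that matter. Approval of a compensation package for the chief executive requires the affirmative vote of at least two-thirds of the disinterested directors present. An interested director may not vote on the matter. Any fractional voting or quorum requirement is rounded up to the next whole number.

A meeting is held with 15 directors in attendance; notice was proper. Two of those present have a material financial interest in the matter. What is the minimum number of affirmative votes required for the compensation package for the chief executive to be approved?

The compensation package for the chief executive requires two-thirds of the disinterested directors present (15 − 2 = 13).
2/3 of 13 = 8.67, rounded up to 9.

9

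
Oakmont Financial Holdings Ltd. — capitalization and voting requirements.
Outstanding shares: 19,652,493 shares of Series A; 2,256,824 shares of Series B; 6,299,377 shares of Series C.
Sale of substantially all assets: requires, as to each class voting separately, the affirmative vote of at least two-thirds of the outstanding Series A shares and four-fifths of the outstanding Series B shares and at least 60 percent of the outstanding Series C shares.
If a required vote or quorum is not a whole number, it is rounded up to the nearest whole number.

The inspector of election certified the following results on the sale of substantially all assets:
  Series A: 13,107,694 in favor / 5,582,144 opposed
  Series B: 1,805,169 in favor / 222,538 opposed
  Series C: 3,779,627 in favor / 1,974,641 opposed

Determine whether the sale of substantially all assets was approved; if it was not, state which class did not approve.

Series A: 2/3 of 19652493 = 13101662; 13,101,662 required, 13,107,694 in favor — approved.
Series B: 4/5 of 2256824 = 1805459.20, rounded up to 1805460; 1,805,460 required, 1,805,169 in favor — not approved.
Series C: 3/5 of 6299377 = 3779626.20, rounded up to 3779627; 3,779,627 required, 3,779,627 in favor — approved.

Not approved — the Series B shares did not give the required vote.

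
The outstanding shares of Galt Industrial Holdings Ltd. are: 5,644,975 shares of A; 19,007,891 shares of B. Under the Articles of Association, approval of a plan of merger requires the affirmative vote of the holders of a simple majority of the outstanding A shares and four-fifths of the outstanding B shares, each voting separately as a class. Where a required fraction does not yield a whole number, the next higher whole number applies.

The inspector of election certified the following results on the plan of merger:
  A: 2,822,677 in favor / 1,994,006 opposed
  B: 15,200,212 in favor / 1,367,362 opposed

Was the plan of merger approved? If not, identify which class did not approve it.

Not approved — the B shares did not give the required vote.

A: a majority of 5644975 is 2822488; 2,822,488 required, 2,822,677 in favor — approved.
B: 4/5 of 19007891 = 15206312.80, rounded up to 15206313; 15,206,313 required, 15,200,212 in favor — not approved.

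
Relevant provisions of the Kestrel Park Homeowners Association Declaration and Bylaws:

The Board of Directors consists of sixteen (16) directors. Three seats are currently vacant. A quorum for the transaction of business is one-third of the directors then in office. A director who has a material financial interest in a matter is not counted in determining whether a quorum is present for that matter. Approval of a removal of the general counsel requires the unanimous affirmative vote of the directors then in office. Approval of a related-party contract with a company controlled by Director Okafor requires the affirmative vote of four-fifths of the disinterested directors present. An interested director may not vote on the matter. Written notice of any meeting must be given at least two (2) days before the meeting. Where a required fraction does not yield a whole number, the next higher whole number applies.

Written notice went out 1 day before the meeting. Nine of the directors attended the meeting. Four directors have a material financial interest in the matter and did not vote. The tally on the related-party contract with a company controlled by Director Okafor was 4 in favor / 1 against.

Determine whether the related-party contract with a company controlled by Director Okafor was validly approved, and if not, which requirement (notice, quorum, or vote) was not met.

Notice: 1 day given; 2 required (1 < 2). Not satisfied.
Quorum: 9 present, but the 4 interested directors do not count, leaving 5. Quorum is 5. Satisfied.
Vote: the related-party contract with a company controlled by Director Okafor requires four-fifths of the disinterested directors present (9 − 4 = 5). 4/5 of 5 = 4, so 4 affirmative votes are needed; 4 voted in favor. Satisfied.

Invalid — notice requirement not satisfied.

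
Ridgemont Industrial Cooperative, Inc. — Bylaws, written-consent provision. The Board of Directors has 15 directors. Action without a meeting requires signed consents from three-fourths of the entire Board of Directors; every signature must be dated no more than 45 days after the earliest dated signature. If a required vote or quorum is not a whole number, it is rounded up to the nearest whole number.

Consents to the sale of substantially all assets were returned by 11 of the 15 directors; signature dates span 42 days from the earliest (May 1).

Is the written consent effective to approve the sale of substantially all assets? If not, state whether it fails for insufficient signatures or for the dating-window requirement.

Signatures required: three-fourths of 15 — 3/4 of 15 = 11.25, rounded up to 12, so 12 needed; 11 signed. Insufficient.
Dating window: the latest signature is 42 days after the earliest; the limit is 45 days. Within the window.

Not effective — insufficient signatures.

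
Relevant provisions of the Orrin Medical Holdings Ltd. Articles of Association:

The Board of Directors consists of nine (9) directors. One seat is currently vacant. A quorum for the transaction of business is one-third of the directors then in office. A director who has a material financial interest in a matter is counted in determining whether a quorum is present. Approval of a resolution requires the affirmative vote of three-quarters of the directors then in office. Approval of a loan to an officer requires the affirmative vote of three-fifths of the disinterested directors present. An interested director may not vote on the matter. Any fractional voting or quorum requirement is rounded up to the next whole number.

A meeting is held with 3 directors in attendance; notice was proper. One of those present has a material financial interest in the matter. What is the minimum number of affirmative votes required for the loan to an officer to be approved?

The loan to an officer requires three-fifths of the disinterested directors present (3 − 1 = 2).
3/5 of 2 = 1.20, rounded up to 2.

2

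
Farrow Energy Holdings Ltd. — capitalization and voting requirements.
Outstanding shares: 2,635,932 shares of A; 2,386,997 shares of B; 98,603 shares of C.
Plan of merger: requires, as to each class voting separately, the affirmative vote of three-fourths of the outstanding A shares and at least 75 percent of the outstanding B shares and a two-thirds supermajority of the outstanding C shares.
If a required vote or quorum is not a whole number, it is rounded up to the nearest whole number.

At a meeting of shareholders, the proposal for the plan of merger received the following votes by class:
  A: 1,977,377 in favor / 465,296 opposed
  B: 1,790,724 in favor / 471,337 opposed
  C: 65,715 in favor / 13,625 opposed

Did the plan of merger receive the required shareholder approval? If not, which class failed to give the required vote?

Not approved — the C shares did not give the required vote.

A: 3/4 of 2635932 = 1976949; 1,976,949 required, 1,977,377 in favor — approved.
B: 3/4 of 2386997 = 1790247.75, rounded up to 1790248; 1,790,248 required, 1,790,724 in favor — approved.
C: 2/3 of 98603 = 65735.33, rounded up to 65736; 65,736 required, 65,715 in favor — not approved.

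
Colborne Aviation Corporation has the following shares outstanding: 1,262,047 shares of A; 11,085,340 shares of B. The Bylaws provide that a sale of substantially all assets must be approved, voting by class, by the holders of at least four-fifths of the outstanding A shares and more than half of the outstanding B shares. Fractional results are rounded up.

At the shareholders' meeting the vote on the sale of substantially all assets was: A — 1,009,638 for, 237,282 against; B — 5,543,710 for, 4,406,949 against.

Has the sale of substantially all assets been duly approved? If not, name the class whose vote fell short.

A: 4/5 of 1262047 = 1009637.60, rounded up to 1009638; 1,009,638 required, 1,009,638 in favor — approved.
B: a majority of 11085340 is 5542671; 5,542,671 required, 5,543,710 in favor — approved.

Approved — every class gave the required vote.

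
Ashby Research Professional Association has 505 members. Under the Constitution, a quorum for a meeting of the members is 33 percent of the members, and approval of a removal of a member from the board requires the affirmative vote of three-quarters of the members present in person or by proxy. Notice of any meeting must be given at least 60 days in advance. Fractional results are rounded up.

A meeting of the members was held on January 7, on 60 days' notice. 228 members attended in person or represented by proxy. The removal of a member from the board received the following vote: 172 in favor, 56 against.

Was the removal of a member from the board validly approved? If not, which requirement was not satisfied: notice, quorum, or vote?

Notice: 60 days given; 60 required. Satisfied.
Quorum: 33% of 505 = 166.65, rounded up to 167; 228 present. Satisfied.
Vote: requires three-fourths of those present (228); 3/4 of 228 = 171, so 171 needed; 172 in favor. Satisfied.

Valid — all requirements satisfied.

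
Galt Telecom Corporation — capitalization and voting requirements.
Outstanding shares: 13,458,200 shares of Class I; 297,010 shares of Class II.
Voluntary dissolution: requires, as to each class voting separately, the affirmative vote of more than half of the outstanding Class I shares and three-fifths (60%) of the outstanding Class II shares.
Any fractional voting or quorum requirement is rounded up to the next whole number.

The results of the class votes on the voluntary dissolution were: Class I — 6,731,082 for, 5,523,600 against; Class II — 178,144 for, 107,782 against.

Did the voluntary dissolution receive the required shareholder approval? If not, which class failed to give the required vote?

Not approved — the Class II shares did not give the required vote.

Class I: a majority of 13458200 is 6729101; 6,729,101 required, 6,731,082 in favor — approved.
Class II: 3/5 of 297010 = 178206; 178,206 required, 178,144 in favor — not approved.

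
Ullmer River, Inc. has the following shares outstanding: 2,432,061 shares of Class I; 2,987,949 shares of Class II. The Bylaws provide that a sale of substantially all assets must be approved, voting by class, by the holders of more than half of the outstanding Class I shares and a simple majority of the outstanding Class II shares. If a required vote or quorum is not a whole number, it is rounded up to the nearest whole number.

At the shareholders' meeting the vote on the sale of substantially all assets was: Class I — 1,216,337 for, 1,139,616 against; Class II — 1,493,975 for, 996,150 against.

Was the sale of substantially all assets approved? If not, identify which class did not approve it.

Approved — every class gave the required vote.

Class I: a majority of 2432061 is 1216031; 1,216,031 required, 1,216,337 in favor — approved.
Class II: a majority of 2987949 is 1493975; 1,493,975 required, 1,493,975 in favor — approved.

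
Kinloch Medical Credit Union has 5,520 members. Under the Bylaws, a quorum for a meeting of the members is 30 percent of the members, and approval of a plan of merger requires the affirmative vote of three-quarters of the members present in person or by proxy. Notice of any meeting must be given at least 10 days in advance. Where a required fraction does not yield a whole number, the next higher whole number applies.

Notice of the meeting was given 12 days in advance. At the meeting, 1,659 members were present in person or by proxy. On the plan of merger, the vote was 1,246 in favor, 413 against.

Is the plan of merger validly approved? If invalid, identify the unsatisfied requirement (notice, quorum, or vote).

Notice: 12 days given; 10 required. Satisfied.
Quorum: 30% of 5,520 = 1,656; 1,659 present. Satisfied.
Vote: requires three-fourths of those present (1,659); 3/4 of 1659 = 1244.25, rounded up to 1245, so 1,245 needed; 1,246 in favor. Satisfied.

Valid — all requirements satisfied.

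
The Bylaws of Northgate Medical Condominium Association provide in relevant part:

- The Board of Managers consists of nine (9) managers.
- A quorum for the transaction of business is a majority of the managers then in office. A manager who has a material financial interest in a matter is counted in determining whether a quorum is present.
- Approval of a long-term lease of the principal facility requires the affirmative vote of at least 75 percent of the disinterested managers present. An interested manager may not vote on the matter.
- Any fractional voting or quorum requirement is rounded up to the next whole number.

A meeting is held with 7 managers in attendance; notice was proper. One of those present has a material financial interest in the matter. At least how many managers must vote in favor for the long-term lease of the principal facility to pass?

The long-term lease of the principal facility requires three-fourths of the disinterested managers present (7 − 1 = 6).
3/4 of 6 = 4.50, rounded up to 5.

5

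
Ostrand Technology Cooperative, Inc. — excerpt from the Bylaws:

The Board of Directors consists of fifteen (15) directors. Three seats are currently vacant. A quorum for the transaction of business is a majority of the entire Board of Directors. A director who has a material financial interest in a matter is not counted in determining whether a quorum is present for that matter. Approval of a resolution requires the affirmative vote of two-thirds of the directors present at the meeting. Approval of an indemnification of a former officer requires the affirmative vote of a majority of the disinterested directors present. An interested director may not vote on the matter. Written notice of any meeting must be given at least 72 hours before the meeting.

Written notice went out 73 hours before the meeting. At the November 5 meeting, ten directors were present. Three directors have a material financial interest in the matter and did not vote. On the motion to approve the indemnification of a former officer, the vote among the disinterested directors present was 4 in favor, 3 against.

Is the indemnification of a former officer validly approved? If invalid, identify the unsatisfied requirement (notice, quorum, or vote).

Notice: 73 hours given; 72 required (73 ≥ 72). Satisfied.
Quorum: 10 present, but the 3 interested directors do not count, leaving 7. Quorum is 8. Not satisfied.
Vote: the indemnification of a former officer requires a majority of the disinterested directors present (10 − 3 = 7). A majority of 7 is 4, so 4 affirmative votes are needed; 4 voted in favor. Satisfied. (Moot — without a quorum no business can be validly transacted.)

Invalid — quorum requirement not satisfied.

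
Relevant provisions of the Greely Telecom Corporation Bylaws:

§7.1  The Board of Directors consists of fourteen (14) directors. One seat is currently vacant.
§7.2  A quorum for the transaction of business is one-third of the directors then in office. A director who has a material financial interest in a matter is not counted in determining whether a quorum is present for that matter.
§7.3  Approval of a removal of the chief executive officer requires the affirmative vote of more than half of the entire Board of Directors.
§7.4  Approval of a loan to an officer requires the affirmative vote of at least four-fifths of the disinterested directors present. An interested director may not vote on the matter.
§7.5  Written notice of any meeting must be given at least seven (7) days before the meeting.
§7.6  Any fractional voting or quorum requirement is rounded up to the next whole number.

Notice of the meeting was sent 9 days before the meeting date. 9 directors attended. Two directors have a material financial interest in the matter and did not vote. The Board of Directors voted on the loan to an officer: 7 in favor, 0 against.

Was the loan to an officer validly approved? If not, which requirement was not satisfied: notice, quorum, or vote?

Valid — all requirements satisfied.

Notice: 9 days given; 7 required (9 ≥ 7). Satisfied.
Quorum: 9 present, but the 2 interested directors do not count, leaving 7. Quorum is 5. Satisfied.
Vote: the loan to an officer requires four-fifths of the disinterested directors present (9 − 2 = 7). 4/5 of 7 = 5.60, rounded up to 6, so 6 affirmative votes are needed; 7 voted in favor. Satisfied.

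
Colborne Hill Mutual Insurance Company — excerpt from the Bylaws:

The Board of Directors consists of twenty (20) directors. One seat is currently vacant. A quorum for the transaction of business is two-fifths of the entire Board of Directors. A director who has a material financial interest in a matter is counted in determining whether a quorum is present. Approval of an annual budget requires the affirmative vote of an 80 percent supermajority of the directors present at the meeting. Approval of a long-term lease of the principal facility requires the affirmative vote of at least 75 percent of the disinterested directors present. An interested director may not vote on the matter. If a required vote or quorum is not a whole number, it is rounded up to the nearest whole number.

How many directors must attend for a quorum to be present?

2/5 of 20 = 8.

8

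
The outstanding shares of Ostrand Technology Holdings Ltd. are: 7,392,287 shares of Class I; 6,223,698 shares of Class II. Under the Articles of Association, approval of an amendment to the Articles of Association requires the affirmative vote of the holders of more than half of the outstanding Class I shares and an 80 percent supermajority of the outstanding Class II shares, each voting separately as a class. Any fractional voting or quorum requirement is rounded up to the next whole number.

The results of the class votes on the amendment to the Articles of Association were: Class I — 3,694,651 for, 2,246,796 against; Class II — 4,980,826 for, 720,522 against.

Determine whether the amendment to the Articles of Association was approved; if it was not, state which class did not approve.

Class I: a majority of 7392287 is 3696144; 3,696,144 required, 3,694,651 in favor — not approved.
Class II: 4/5 of 6223698 = 4978958.40, rounded up to 4978959; 4,978,959 required, 4,980,826 in favor — approved.

Not approved — the Class I shares did not give the required vote.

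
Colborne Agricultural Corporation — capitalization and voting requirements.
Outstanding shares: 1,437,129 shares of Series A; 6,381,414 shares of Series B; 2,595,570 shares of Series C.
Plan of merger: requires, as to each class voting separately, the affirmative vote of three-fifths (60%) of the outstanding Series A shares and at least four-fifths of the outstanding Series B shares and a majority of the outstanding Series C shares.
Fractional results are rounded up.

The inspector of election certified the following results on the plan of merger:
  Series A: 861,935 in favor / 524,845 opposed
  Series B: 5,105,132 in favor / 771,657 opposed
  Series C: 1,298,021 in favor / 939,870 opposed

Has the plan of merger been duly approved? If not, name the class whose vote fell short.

Not approved — the Series A shares did not give the required vote.

Series A: 3/5 of 1437129 = 862277.40, rounded up to 862278; 862,278 required, 861,935 in favor — not approved.
Series B: 4/5 of 6381414 = 5105131.20, rounded up to 5105132; 5,105,132 required, 5,105,132 in favor — approved.
Series C: a majority of 2595570 is 1297786; 1,297,786 required, 1,298,021 in favor — approved.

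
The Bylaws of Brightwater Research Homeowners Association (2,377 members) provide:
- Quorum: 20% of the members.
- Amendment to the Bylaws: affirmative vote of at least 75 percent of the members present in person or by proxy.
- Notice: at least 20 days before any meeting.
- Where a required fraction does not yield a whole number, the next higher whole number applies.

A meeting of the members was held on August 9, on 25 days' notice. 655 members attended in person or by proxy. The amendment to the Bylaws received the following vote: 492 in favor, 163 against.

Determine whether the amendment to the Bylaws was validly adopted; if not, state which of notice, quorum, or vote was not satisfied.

Notice: 25 days given; 20 required. Satisfied.
Quorum: 20% of 2,377 = 475.40, rounded up to 476; 655 present. Satisfied.
Vote: requires three-fourths of those present (655); 3/4 of 655 = 491.25, rounded up to 492, so 492 needed; 492 in favor. Satisfied.

Valid — all requirements satisfied.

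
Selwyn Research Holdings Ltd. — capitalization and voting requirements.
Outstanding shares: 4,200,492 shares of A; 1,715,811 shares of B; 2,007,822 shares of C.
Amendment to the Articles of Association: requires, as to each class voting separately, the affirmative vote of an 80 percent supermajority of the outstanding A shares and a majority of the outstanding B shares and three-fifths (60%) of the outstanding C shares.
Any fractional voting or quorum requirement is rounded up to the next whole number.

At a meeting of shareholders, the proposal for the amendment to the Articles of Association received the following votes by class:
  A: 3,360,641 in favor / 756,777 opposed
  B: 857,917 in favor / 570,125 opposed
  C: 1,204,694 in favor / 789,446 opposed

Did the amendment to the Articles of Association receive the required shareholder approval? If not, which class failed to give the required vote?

A: 4/5 of 4200492 = 3360393.60, rounded up to 3360394; 3,360,394 required, 3,360,641 in favor — approved.
B: a majority of 1715811 is 857906; 857,906 required, 857,917 in favor — approved.
C: 3/5 of 2007822 = 1204693.20, rounded up to 1204694; 1,204,694 required, 1,204,694 in favor — approved.

Approved — every class gave the required vote.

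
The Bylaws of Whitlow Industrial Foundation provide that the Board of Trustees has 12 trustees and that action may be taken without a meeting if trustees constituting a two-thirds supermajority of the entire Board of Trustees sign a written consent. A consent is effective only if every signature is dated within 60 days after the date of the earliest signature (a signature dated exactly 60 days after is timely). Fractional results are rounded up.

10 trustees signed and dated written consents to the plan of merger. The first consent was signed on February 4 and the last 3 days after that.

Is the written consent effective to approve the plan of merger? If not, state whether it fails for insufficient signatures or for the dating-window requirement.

Signatures required: a two-thirds supermajority of 12 — 2/3 of 12 = 8, so 8 needed; 10 signed. Sufficient.
Dating window: the latest signature is 3 days after the earliest; the limit is 60 days. Within the window.

Effective — both the signature and dating-window requirements are satisfied.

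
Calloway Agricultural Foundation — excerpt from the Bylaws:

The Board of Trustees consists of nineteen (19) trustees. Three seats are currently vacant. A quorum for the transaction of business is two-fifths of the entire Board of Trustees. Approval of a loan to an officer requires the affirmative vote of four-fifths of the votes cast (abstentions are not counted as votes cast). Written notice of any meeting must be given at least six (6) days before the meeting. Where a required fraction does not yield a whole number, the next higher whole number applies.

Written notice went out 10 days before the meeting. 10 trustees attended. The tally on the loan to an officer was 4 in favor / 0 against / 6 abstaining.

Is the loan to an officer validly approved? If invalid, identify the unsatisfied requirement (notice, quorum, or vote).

Notice: 10 days given; 6 required (10 ≥ 6). Satisfied.
Quorum: 10 present; quorum is 8. Satisfied.
Vote: the loan to an officer requires four-fifths of the votes cast (10 present − 6 abstaining = 4). 4/5 of 4 = 3.20, rounded up to 4, so 4 affirmative votes are needed; 4 voted in favor. Satisfied.

Valid — all requirements satisfied.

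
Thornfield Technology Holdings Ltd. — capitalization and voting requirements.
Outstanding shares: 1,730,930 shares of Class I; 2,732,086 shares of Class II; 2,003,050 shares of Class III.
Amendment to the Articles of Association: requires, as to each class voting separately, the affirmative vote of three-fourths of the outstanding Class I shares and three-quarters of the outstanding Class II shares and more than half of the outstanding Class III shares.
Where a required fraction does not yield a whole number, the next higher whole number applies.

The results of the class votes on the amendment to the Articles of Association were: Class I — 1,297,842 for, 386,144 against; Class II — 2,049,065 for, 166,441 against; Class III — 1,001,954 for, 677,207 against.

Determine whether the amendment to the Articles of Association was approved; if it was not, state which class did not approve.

Not approved — the Class I shares did not give the required vote.

Class I: 3/4 of 1730930 = 1298197.50, rounded up to 1298198; 1,298,198 required, 1,297,842 in favor — not approved.
Class II: 3/4 of 2732086 = 2049064.50, rounded up to 2049065; 2,049,065 required, 2,049,065 in favor — approved.
Class III: a majority of 2003050 is 1001526; 1,001,526 required, 1,001,954 in favor — approved.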